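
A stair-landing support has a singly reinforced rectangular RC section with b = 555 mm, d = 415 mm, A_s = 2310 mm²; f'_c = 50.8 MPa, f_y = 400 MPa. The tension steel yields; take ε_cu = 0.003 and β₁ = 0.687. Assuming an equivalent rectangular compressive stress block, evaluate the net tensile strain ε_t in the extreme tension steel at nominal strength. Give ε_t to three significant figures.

ε_t ≈ 0.0192

a = A_s f_y/(0.85 f'_c b) = 38.56 mm.
β₁ = 0.687, so c = a/β₁ = 38.56/0.687 = 56.13 mm.
From the linear strain diagram with ε_cu = 0.003: ε_t = 0.003 (d − c)/c = 0.003 × (415 − 56.13)/56.13 = 0.0192.
Since ε_t ≥ 0.005, the section is tension-controlled.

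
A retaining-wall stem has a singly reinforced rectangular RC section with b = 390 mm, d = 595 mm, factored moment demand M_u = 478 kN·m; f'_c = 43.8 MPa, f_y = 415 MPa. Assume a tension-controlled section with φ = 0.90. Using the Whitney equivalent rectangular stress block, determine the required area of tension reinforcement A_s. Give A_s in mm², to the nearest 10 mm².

M_n = M_u/φ = 478/0.90 = 531.111 kN·m.
With M_n = 0.85 f'_c a b (d − a/2), solve the quadratic for a:
a = d − √(d² − 2M_n/(0.85 f'_c b)) = 595 − √(595² − 2 × 531.111×10⁶/(0.85 × 43.8 × 390)) = 65.03 mm.
A_s = 0.85 f'_c a b / f_y = 0.85 × 43.8 × 65.03 × 390 / 415 = 2275.2 mm².

A_s ≈ 2280 mm²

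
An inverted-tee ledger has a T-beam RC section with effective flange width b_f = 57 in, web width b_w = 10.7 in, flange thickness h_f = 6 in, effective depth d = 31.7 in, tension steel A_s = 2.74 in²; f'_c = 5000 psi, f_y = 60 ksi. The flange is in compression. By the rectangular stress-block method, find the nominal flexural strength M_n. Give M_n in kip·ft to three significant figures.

Tension: T = A_s f_y = 2.74 × 60 = 164.4 kips.
Try a within the flange: a = T/(0.85 f'_c b_f) = 164.4/(0.85 × 5 × 57) = 0.679 in.
Since a = 0.679 ≤ h_f = 6 in, the stress block lies entirely in the flange; analyse as a rectangular beam of width b_f.
M_n = T(d − a/2) = 164.4 × (31.7 − 0.3395) = 5155.7 kip·in.
M_n = 5155.7/12 = 429.64 kip·ft.

M_n ≈ 430 kip·ft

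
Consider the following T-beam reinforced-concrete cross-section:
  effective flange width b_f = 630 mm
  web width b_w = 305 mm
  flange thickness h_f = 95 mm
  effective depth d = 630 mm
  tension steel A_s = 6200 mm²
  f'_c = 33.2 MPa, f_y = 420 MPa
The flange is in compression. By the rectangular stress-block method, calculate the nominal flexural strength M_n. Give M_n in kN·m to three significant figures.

Tension: T = A_s f_y = 6200 × 420 = 2604000 N.
Try a within the flange: a = T/(0.85 f'_c b_f) = 2604000/(0.85 × 33.2 × 630) = 146.47 mm.
a = 146.47 > h_f = 95 mm: the block extends into the web. Split into flange-overhang and web parts.
C_f = 0.85 f'_c (b_f − b_w) h_f = 0.85 × 33.2 × (630 − 305) × 95 = 871293 N.
Remaining web compression depth: a_w = (T − C_f)/(0.85 f'_c b_w) = (2604000 − 871293)/(0.85 × 33.2 × 305) = 201.31 mm.
M_n = C_f(d − h_f/2) + (T − C_f)(d − a_w/2) = 871293 × (630 − 47.5) + 1732707 × (630 − 100.655) = 507.53 + 917.20 = 1424.73 × 10⁶ N·mm.
M_n = 1424.73 kN·m.

M_n ≈ 1420 kN·m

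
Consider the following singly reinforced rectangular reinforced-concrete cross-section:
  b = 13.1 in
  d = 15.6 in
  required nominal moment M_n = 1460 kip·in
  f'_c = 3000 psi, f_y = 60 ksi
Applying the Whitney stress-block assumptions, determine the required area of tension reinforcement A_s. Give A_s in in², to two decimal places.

A_s ≈ 1.73 in²

From M_n = 0.85 f'_c a b (d − a/2):
a = d − √(d² − 2M_n/(0.85 f'_c b)) = 15.6 − √(15.6² − 2 × 1460/(0.85 × 3 × 13.1)) = 3.112 in.
A_s = 0.85 f'_c a b / f_y = 0.85 × 3 × 3.112 × 13.1 / 60 = 1.733 in².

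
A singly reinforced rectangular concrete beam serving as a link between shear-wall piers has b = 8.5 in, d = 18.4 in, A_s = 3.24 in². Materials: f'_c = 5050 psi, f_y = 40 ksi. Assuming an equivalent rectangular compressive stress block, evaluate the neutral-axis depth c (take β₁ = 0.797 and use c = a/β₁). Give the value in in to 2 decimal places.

c ≈ 4.46 in

T = A_s f_y = 3.24 × 40 = 129.6 kips.
a = T/(0.85 f'_c b) = 129.6/(0.85 × 5.05 × 8.5) = 3.5520 in.
With β₁ = 0.797, c = a/β₁ = 3.5520/0.797 = 4.46 in.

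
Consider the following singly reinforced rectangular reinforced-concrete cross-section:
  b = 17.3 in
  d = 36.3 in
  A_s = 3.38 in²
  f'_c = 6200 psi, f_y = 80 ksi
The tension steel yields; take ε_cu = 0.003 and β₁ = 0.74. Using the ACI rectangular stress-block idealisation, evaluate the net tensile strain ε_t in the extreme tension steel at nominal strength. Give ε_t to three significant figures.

a = A_s f_y/(0.85 f'_c b) = 2.966 in.
β₁ = 0.74, so c = a/β₁ = 2.966/0.74 = 4.008 in.
From the linear strain diagram with ε_cu = 0.003: ε_t = 0.003 (d − c)/c = 0.003 × (36.3 − 4.008)/4.008 = 0.0242.
Since ε_t ≥ 0.005, the section is tension-controlled.

ε_t ≈ 0.0242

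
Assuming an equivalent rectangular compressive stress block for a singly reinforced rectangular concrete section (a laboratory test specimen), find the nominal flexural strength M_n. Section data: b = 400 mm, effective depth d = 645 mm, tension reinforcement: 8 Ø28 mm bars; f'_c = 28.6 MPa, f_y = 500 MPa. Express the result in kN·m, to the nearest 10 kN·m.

A_s = 8 × 616 = 4928 mm².
T = A_s f_y = 4928 × 500 = 2464000 N = 2464 kN.
From C = T: a = T/(0.85 f'_c b) = 2464000/(0.85 × 28.6 × 400) = 253.39 mm.
M_n = T(d − a/2) = 2464 kN × (645 − 126.695) mm = 1277.10 kN·m.

M_n ≈ 1280 kN·m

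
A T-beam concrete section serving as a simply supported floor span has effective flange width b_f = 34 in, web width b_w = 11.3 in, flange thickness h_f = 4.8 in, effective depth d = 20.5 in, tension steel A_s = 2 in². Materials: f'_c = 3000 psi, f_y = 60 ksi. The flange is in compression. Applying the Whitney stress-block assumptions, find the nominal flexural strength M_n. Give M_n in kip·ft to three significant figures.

M_n ≈ 198 kip·ft

Tension: T = A_s f_y = 2 × 60 = 120 kips.
Try a within the flange: a = T/(0.85 f'_c b_f) = 120/(0.85 × 3 × 34) = 1.384 in.
Since a = 1.384 ≤ h_f = 4.8 in, the stress block lies entirely in the flange; analyse as a rectangular beam of width b_f.
M_n = T(d − a/2) = 120 × (20.5 − 0.692) = 2377.0 kip·in.
M_n = 2377.0/12 = 198.08 kip·ft.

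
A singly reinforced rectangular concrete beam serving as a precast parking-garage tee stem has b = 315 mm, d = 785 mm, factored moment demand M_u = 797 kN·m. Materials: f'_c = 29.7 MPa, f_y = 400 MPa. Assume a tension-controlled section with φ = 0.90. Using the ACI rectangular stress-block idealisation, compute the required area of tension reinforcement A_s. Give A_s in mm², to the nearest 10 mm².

M_n = M_u/φ = 797/0.90 = 885.556 kN·m.
With M_n = 0.85 f'_c a b (d − a/2), solve the quadratic for a:
a = d − √(d² − 2M_n/(0.85 f'_c b)) = 785 − √(785² − 2 × 885.556×10⁶/(0.85 × 29.7 × 315)) = 157.70 mm.
A_s = 0.85 f'_c a b / f_y = 0.85 × 29.7 × 157.70 × 315 / 400 = 3135.1 mm².

A_s ≈ 3140 mm²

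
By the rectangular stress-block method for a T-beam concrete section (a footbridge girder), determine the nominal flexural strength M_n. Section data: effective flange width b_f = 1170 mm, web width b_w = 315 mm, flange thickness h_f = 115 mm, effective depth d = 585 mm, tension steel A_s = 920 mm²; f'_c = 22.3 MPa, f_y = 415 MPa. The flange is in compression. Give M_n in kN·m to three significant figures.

M_n ≈ 220 kN·m

Tension: T = A_s f_y = 920 × 415 = 381800 N.
Try a within the flange: a = T/(0.85 f'_c b_f) = 381800/(0.85 × 22.3 × 1170) = 17.22 mm.
Since a = 17.22 ≤ h_f = 115 mm, the stress block lies entirely in the flange; analyse as a rectangular beam of width b_f.
M_n = T(d − a/2) = 381800 × (585 − 8.61) = 220.07 × 10⁶ N·mm.
M_n = 220.07 kN·m.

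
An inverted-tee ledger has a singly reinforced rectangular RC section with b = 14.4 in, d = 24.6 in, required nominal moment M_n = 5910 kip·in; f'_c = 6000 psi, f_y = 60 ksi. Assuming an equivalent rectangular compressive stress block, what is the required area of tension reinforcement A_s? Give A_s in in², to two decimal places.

From M_n = 0.85 f'_c a b (d − a/2):
a = d − √(d² − 2M_n/(0.85 f'_c b)) = 24.6 − √(24.6² − 2 × 5910/(0.85 × 6 × 14.4)) = 3.524 in.
A_s = 0.85 f'_c a b / f_y = 0.85 × 6 × 3.524 × 14.4 / 60 = 4.313 in².

A_s ≈ 4.31 in²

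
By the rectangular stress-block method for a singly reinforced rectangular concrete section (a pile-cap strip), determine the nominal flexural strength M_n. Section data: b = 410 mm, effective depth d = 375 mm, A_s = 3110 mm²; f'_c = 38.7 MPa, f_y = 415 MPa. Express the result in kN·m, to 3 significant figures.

M_n ≈ 422 kN·m

T = A_s f_y = 3110 × 415 = 1290650 N = 1290.65 kN.
From C = T: a = T/(0.85 f'_c b) = 1290650/(0.85 × 38.7 × 410) = 95.70 mm.
M_n = T(d − a/2) = 1290.65 kN × (375 − 47.85) mm = 422.24 kN·m.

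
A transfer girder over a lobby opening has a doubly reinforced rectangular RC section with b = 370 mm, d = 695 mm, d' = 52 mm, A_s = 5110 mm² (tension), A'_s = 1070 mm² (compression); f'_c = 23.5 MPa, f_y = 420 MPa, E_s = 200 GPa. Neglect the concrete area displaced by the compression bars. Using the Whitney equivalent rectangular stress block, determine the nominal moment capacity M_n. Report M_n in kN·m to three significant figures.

M_n ≈ 1270 kN·m

Assume both tension and compression steel yield.
Net tension couple steel: A_s − A'_s = 4040 mm².
a = (A_s − A'_s) f_y / (0.85 f'_c b) = 1696800/(0.85 × 23.5 × 370) = 229.58 mm.
c = a/β₁ = 229.58/0.85 = 270.09 mm; ε'_s = 0.003(c − d')/c = 0.0024 ≥ f_y/E_s = 0.0021, so compression steel does yield.
M_n = (A_s − A'_s) f_y (d − a/2) + A'_s f_y (d − d') = [1696800 × (695 − 114.79) + 449400 × (695 − 52)] × 10⁻⁶ = 984.50 + 288.96 = 1273.46 kN·m.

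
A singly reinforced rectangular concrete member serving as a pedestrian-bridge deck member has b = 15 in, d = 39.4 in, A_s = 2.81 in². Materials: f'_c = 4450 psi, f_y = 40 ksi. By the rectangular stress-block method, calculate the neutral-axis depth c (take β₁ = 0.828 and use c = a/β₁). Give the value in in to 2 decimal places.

T = A_s f_y = 2.81 × 40 = 112.4 kips.
a = T/(0.85 f'_c b) = 112.4/(0.85 × 4.45 × 15) = 1.9811 in.
With β₁ = 0.828, c = a/β₁ = 1.9811/0.828 = 2.39 in.

c ≈ 2.39 in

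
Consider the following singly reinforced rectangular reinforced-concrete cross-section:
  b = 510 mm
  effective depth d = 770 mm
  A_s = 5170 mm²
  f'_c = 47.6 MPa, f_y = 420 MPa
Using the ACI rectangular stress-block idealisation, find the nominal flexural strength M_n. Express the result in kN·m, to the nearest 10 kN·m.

M_n ≈ 1560 kN·m

T = A_s f_y = 5170 × 420 = 2171400 N = 2171.4 kN.
From C = T: a = T/(0.85 f'_c b) = 2171400/(0.85 × 47.6 × 510) = 105.23 mm.
M_n = T(d − a/2) = 2171.4 kN × (770 − 52.615) mm = 1557.73 kN·m.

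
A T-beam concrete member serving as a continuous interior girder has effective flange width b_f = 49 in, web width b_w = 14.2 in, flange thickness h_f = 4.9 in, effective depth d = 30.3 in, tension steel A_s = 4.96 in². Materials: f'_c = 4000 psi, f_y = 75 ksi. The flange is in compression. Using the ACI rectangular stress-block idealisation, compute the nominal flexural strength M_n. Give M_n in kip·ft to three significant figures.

Tension: T = A_s f_y = 4.96 × 75 = 372 kips.
Try a within the flange: a = T/(0.85 f'_c b_f) = 372/(0.85 × 4 × 49) = 2.233 in.
Since a = 2.233 ≤ h_f = 4.9 in, the stress block lies entirely in the flange; analyse as a rectangular beam of width b_f.
M_n = T(d − a/2) = 372 × (30.3 − 1.1165) = 10856.3 kip·in.
M_n = 10856.3/12 = 904.69 kip·ft.

M_n ≈ 905 kip·ft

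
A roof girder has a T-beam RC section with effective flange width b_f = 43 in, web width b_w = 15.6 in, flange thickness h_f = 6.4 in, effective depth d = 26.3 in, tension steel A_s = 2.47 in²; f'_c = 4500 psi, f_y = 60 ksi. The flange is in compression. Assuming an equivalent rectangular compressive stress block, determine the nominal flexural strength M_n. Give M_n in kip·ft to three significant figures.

Tension: T = A_s f_y = 2.47 × 60 = 148.2 kips.
Try a within the flange: a = T/(0.85 f'_c b_f) = 148.2/(0.85 × 4.5 × 43) = 0.901 in.
Since a = 0.901 ≤ h_f = 6.4 in, the stress block lies entirely in the flange; analyse as a rectangular beam of width b_f.
M_n = T(d − a/2) = 148.2 × (26.3 − 0.4505) = 3830.9 kip·in.
M_n = 3830.9/12 = 319.24 kip·ft.

M_n ≈ 319 kip·ft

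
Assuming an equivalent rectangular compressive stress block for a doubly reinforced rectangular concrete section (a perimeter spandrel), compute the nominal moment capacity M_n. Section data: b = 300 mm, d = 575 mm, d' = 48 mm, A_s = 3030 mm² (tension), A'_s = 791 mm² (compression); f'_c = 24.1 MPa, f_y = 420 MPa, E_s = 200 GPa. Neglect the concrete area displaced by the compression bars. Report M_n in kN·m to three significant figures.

M_n ≈ 644 kN·m

Assume both tension and compression steel yield.
Net tension couple steel: A_s − A'_s = 2239 mm².
a = (A_s − A'_s) f_y / (0.85 f'_c b) = 940380/(0.85 × 24.1 × 300) = 153.02 mm.
c = a/β₁ = 153.02/0.85 = 180.02 mm; ε'_s = 0.003(c − d')/c = 0.0022 ≥ f_y/E_s = 0.0021, so compression steel does yield.
M_n = (A_s − A'_s) f_y (d − a/2) + A'_s f_y (d − d') = [940380 × (575 − 76.51) + 332220 × (575 − 48)] × 10⁻⁶ = 468.77 + 175.08 = 643.85 kN·m.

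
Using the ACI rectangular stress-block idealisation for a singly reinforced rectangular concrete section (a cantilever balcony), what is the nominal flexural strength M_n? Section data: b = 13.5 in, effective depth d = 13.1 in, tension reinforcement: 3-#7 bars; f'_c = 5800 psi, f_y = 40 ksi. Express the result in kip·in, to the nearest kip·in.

A_s = 3 × 0.6 = 1.8 in².
T = A_s f_y = 1.8 × 40 = 72 kips.
a = T/(0.85 f'_c b) = 72/(0.85 × 5.8 × 13.5) = 1.082 in.
M_n = T(d − a/2) = 72 × (13.1 − 0.541) = 904.2 kip·in.

M_n ≈ 904 kip·in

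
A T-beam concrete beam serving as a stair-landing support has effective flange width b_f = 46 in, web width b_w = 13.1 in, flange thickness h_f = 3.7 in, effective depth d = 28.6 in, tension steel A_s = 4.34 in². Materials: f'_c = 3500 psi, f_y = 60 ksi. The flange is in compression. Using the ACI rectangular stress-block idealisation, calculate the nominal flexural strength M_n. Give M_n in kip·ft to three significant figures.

Tension: T = A_s f_y = 4.34 × 60 = 260.4 kips.
Try a within the flange: a = T/(0.85 f'_c b_f) = 260.4/(0.85 × 3.5 × 46) = 1.903 in.
Since a = 1.903 ≤ h_f = 3.7 in, the stress block lies entirely in the flange; analyse as a rectangular beam of width b_f.
M_n = T(d − a/2) = 260.4 × (28.6 − 0.9515) = 7199.7 kip·in.
M_n = 7199.7/12 = 599.98 kip·ft.

M_n ≈ 600 kip·ft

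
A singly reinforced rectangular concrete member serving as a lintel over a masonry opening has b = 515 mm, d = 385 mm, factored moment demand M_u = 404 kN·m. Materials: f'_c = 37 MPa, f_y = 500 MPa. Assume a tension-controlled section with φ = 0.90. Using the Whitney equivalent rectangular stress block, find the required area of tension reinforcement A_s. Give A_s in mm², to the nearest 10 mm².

M_n = M_u/φ = 404/0.90 = 448.889 kN·m.
With M_n = 0.85 f'_c a b (d − a/2), solve the quadratic for a:
a = d − √(d² − 2M_n/(0.85 f'_c b)) = 385 − √(385² − 2 × 448.889×10⁶/(0.85 × 37 × 515)) = 80.38 mm.
A_s = 0.85 f'_c a b / f_y = 0.85 × 37 × 80.38 × 515 / 500 = 2603.8 mm².

A_s ≈ 2600 mm²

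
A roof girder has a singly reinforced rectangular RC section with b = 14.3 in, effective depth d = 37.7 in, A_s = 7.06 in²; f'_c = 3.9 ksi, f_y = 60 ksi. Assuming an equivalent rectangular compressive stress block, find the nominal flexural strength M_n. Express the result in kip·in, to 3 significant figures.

M_n ≈ 14100 kip·in

T = A_s f_y = 7.06 × 60 = 423.6 kips.
a = T/(0.85 f'_c b) = 423.6/(0.85 × 3.9 × 14.3) = 8.936 in.
M_n = T(d − a/2) = 423.6 × (37.7 − 4.468) = 14077.1 kip·in.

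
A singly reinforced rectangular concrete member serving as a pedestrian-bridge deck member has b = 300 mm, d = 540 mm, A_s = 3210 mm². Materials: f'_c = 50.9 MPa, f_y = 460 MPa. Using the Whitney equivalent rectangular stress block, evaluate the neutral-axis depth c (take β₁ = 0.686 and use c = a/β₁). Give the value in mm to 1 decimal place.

T = A_s f_y = 3210 × 460 = 1476600 N = 1476.6 kN.
Setting C = 0.85 f'_c a b equal to T: a = 1476600/(0.85 × 50.9 × 300) = 113.764 mm.
With β₁ = 0.686, c = a/β₁ = 113.764/0.686 = 165.8 mm.

c ≈ 165.8 mm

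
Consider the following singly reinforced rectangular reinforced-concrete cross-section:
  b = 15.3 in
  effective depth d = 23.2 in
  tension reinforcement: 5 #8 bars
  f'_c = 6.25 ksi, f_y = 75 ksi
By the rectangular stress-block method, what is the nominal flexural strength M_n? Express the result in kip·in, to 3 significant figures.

A_s = 5 × 0.79 = 3.95 in².
T = A_s f_y = 3.95 × 75 = 296.25 kips.
a = T/(0.85 f'_c b) = 296.25/(0.85 × 6.25 × 15.3) = 3.645 in.
M_n = T(d − a/2) = 296.25 × (23.2 − 1.8225) = 6333.1 kip·in.

M_n ≈ 6330 kip·in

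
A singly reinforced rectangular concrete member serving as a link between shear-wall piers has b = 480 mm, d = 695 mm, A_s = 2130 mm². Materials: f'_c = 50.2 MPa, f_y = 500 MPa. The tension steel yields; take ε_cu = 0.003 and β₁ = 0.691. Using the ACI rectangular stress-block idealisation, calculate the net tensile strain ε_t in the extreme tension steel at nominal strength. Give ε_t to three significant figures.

ε_t ≈ 0.0247

a = A_s f_y/(0.85 f'_c b) = 52.00 mm.
β₁ = 0.691, so c = a/β₁ = 52.00/0.691 = 75.25 mm.
From the linear strain diagram with ε_cu = 0.003: ε_t = 0.003 (d − c)/c = 0.003 × (695 − 75.25)/75.25 = 0.0247.
Since ε_t ≥ 0.005, the section is tension-controlled.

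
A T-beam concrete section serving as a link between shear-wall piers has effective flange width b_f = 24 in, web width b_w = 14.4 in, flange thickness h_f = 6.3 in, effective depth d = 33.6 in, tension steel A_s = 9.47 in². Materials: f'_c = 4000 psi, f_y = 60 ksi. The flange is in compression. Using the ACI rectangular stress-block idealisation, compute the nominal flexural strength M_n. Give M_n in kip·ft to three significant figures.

Tension: T = A_s f_y = 9.47 × 60 = 568.2 kips.
Try a within the flange: a = T/(0.85 f'_c b_f) = 568.2/(0.85 × 4 × 24) = 6.963 in.
a = 6.963 > h_f = 6.3 in: the block extends into the web. Split into flange-overhang and web parts.
C_f = 0.85 f'_c (b_f − b_w) h_f = 0.85 × 4 × (24 − 14.4) × 6.3 = 205.6 kips.
Remaining web compression depth: a_w = (T − C_f)/(0.85 f'_c b_w) = (568.2 − 205.6)/(0.85 × 4 × 14.4) = 7.406 in.
M_n = C_f(d − h_f/2) + (T − C_f)(d − a_w/2) = 205.6 × (33.6 − 3.15) + 362.6 × (33.6 − 3.703) = 6260.5 + 10840.7 = 17101.2 kip·in.
M_n = 17101.2/12 = 1425.10 kip·ft.

M_n ≈ 1430 kip·ft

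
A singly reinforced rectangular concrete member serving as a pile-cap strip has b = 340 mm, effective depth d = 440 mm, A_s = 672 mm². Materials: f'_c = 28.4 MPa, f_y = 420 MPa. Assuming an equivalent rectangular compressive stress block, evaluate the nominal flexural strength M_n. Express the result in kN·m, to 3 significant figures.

T = A_s f_y = 672 × 420 = 282240 N = 282.24 kN.
From C = T: a = T/(0.85 f'_c b) = 282240/(0.85 × 28.4 × 340) = 34.39 mm.
M_n = T(d − a/2) = 282.24 kN × (440 − 17.195) mm = 119.33 kN·m.

M_n ≈ 119 kN·m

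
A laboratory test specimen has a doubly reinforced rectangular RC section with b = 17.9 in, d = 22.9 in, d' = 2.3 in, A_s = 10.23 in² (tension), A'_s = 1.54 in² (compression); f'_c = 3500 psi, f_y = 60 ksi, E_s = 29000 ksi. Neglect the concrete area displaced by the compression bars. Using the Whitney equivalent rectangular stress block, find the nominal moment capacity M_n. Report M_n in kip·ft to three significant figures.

M_n ≈ 941 kip·ft

Assume both steels yield.
a = (A_s − A'_s) f_y/(0.85 f'_c b) = (10.23 − 1.54) × 60/(0.85 × 3.5 × 17.9) = 9.791 in.
c = a/β₁ = 9.791/0.85 = 11.519 in; ε'_s = 0.003(c − d')/c = 0.0024 ≥ ε_y = 0.0021, so the compression steel yields.
M_n = (A_s − A'_s) f_y (d − a/2) + A'_s f_y (d − d') = 521.4 × (22.9 − 4.8955) + 92.4 × (22.9 − 2.3) = 9387.5 + 1903.4 = 11290.9 kip·in = 11290.9/12 = 940.91 kip·ft.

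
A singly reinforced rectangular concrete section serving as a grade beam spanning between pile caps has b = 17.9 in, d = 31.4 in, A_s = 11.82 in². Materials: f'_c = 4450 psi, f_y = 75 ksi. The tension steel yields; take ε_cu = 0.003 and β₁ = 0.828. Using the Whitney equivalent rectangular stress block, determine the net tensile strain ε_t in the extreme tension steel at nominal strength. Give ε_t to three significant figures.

a = A_s f_y/(0.85 f'_c b) = 13.093 in.
β₁ = 0.828, so c = a/β₁ = 13.093/0.828 = 15.813 in.
From the linear strain diagram with ε_cu = 0.003: ε_t = 0.003 (d − c)/c = 0.003 × (31.4 − 15.813)/15.813 = 0.00296.
ε_t < 0.004 — the section is over-reinforced for flexure under ACI limits.

ε_t ≈ 0.00296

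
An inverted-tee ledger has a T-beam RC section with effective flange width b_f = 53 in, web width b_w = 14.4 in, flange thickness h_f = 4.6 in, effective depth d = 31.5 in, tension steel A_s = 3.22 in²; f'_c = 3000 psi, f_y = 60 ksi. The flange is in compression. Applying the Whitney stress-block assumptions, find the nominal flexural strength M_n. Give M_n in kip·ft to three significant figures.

Tension: T = A_s f_y = 3.22 × 60 = 193.2 kips.
Try a within the flange: a = T/(0.85 f'_c b_f) = 193.2/(0.85 × 3 × 53) = 1.430 in.
Since a = 1.430 ≤ h_f = 4.6 in, the stress block lies entirely in the flange; analyse as a rectangular beam of width b_f.
M_n = T(d − a/2) = 193.2 × (31.5 − 0.715) = 5947.7 kip·in.
M_n = 5947.7/12 = 495.64 kip·ft.

M_n ≈ 496 kip·ft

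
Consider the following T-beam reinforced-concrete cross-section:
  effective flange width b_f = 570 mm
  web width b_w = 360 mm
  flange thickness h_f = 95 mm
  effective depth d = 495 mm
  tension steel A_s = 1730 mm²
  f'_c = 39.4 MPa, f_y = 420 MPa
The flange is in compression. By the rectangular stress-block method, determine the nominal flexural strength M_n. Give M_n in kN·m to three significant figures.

M_n ≈ 346 kN·m

Tension: T = A_s f_y = 1730 × 420 = 726600 N.
Try a within the flange: a = T/(0.85 f'_c b_f) = 726600/(0.85 × 39.4 × 570) = 38.06 mm.
Since a = 38.06 ≤ h_f = 95 mm, the stress block lies entirely in the flange; analyse as a rectangular beam of width b_f.
M_n = T(d − a/2) = 726600 × (495 − 19.03) = 345.84 × 10⁶ N·mm.
M_n = 345.84 kN·m.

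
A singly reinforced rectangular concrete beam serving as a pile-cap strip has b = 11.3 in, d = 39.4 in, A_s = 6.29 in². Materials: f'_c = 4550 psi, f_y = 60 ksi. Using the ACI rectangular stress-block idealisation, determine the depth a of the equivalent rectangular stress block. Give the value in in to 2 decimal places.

T = A_s f_y = 6.29 × 60 = 377.4 kips.
a = T/(0.85 f'_c b) = 377.4/(0.85 × 4.55 × 11.3) = 8.64 in.

a ≈ 8.64 in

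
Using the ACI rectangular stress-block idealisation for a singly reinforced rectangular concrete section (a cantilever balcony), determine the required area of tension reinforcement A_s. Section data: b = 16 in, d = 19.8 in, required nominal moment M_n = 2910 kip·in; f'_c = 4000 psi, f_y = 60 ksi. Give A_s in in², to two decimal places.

From M_n = 0.85 f'_c a b (d − a/2):
a = d − √(d² − 2M_n/(0.85 f'_c b)) = 19.8 − √(19.8² − 2 × 2910/(0.85 × 4 × 16)) = 2.916 in.
A_s = 0.85 f'_c a b / f_y = 0.85 × 4 × 2.916 × 16 / 60 = 2.644 in².

A_s ≈ 2.64 in²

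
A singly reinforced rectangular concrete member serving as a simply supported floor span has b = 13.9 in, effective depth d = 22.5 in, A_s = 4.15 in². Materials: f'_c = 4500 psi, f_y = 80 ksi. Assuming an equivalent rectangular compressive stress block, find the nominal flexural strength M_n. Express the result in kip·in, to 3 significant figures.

T = A_s f_y = 4.15 × 80 = 332 kips.
a = T/(0.85 f'_c b) = 332/(0.85 × 4.5 × 13.9) = 6.244 in.
M_n = T(d − a/2) = 332 × (22.5 − 3.122) = 6433.5 kip·in.

M_n ≈ 6430 kip·in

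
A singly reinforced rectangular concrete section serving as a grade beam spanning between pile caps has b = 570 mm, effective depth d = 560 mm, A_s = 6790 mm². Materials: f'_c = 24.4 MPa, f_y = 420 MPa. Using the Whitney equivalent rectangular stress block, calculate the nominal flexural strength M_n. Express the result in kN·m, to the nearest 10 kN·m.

M_n ≈ 1250 kN·m

T = A_s f_y = 6790 × 420 = 2851800 N = 2851.8 kN.
From C = T: a = T/(0.85 f'_c b) = 2851800/(0.85 × 24.4 × 570) = 241.23 mm.
M_n = T(d − a/2) = 2851.8 kN × (560 − 120.615) mm = 1253.04 kN·m.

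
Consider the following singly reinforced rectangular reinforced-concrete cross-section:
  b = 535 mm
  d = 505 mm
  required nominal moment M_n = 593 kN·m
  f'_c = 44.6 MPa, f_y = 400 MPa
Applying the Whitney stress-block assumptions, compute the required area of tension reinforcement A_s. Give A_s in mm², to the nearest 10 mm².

With M_n = 0.85 f'_c a b (d − a/2), solve the quadratic for a:
a = d − √(d² − 2M_n/(0.85 f'_c b)) = 505 − √(505² − 2 × 593×10⁶/(0.85 × 44.6 × 535)) = 61.66 mm.
A_s = 0.85 f'_c a b / f_y = 0.85 × 44.6 × 61.66 × 535 / 400 = 3126.4 mm².

A_s ≈ 3130 mm²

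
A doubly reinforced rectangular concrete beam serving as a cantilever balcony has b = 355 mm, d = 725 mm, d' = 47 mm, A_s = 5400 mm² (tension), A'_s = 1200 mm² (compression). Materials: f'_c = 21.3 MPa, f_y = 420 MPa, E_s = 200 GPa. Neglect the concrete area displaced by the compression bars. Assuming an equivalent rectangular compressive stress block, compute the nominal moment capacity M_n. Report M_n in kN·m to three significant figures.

Assume both tension and compression steel yield.
Net tension couple steel: A_s − A'_s = 4200 mm².
a = (A_s − A'_s) f_y / (0.85 f'_c b) = 1764000/(0.85 × 21.3 × 355) = 274.46 mm.
c = a/β₁ = 274.46/0.85 = 322.89 mm; ε'_s = 0.003(c − d')/c = 0.0026 ≥ f_y/E_s = 0.0021, so compression steel does yield.
M_n = (A_s − A'_s) f_y (d − a/2) + A'_s f_y (d − d') = [1764000 × (725 − 137.23) + 504000 × (725 − 47)] × 10⁻⁶ = 1036.83 + 341.71 = 1378.54 kN·m.

M_n ≈ 1380 kN·m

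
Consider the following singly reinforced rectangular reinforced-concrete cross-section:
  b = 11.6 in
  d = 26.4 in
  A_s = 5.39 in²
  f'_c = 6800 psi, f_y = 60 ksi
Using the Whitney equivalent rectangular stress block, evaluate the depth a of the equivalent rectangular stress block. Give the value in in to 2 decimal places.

a ≈ 4.82 in

T = A_s f_y = 5.39 × 60 = 323.4 kips.
a = T/(0.85 f'_c b) = 323.4/(0.85 × 6.8 × 11.6) = 4.82 in.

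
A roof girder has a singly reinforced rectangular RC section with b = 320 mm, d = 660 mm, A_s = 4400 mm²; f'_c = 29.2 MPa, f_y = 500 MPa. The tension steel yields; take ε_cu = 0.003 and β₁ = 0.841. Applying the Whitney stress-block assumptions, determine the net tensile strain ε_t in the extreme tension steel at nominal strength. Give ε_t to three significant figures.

ε_t ≈ 0.00301

a = A_s f_y/(0.85 f'_c b) = 276.99 mm.
β₁ = 0.841, so c = a/β₁ = 276.99/0.841 = 329.36 mm.
From the linear strain diagram with ε_cu = 0.003: ε_t = 0.003 (d − c)/c = 0.003 × (660 − 329.36)/329.36 = 0.00301.
ε_t < 0.004 — the section is over-reinforced for flexure under ACI limits.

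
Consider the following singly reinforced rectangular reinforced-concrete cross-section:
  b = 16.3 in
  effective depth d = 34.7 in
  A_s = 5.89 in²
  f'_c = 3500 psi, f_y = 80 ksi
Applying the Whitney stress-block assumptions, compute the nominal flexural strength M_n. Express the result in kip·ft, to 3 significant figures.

M_n ≈ 1170 kip·ft

T = A_s f_y = 5.89 × 80 = 471.2 kips.
a = T/(0.85 f'_c b) = 471.2/(0.85 × 3.5 × 16.3) = 9.717 in.
M_n = T(d − a/2) = 471.2 × (34.7 − 4.8585) = 14061.3 kip·in = 14061.3/12 = 1171.78 kip·ft.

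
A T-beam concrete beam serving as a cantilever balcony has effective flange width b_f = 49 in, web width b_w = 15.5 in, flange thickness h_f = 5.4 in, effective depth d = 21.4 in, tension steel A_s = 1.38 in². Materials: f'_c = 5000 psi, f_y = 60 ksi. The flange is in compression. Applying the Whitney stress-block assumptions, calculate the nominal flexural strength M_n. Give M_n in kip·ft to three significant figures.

M_n ≈ 146 kip·ft

Tension: T = A_s f_y = 1.38 × 60 = 82.8 kips.
Try a within the flange: a = T/(0.85 f'_c b_f) = 82.8/(0.85 × 5 × 49) = 0.398 in.
Since a = 0.398 ≤ h_f = 5.4 in, the stress block lies entirely in the flange; analyse as a rectangular beam of width b_f.
M_n = T(d − a/2) = 82.8 × (21.4 − 0.199) = 1755.4 kip·in.
M_n = 1755.4/12 = 146.28 kip·ft.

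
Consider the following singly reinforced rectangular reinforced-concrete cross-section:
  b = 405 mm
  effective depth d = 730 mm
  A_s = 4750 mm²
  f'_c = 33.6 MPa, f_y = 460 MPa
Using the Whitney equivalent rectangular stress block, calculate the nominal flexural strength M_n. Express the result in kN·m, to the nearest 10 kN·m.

T = A_s f_y = 4750 × 460 = 2185000 N = 2185 kN.
From C = T: a = T/(0.85 f'_c b) = 2185000/(0.85 × 33.6 × 405) = 188.90 mm.
M_n = T(d − a/2) = 2185 kN × (730 − 94.45) mm = 1388.68 kN·m.

M_n ≈ 1390 kN·m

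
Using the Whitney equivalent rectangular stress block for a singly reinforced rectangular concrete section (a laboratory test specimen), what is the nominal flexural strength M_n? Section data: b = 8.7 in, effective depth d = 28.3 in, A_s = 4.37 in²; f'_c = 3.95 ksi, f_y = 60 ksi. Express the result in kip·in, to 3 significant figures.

T = A_s f_y = 4.37 × 60 = 262.2 kips.
a = T/(0.85 f'_c b) = 262.2/(0.85 × 3.95 × 8.7) = 8.976 in.
M_n = T(d − a/2) = 262.2 × (28.3 − 4.488) = 6243.5 kip·in.

M_n ≈ 6240 kip·in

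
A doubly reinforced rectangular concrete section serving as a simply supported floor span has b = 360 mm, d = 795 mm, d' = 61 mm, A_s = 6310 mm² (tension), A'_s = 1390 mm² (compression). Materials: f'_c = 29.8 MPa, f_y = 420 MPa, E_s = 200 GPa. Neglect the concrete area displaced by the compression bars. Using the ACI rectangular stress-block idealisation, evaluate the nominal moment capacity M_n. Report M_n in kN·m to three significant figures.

M_n ≈ 1840 kN·m

Assume both tension and compression steel yield.
Net tension couple steel: A_s − A'_s = 4920 mm².
a = (A_s − A'_s) f_y / (0.85 f'_c b) = 2066400/(0.85 × 29.8 × 360) = 226.61 mm.
c = a/β₁ = 226.61/0.837 = 270.74 mm; ε'_s = 0.003(c − d')/c = 0.0023 ≥ f_y/E_s = 0.0021, so compression steel does yield.
M_n = (A_s − A'_s) f_y (d − a/2) + A'_s f_y (d − d') = [2066400 × (795 − 113.305) + 583800 × (795 − 61)] × 10⁻⁶ = 1408.65 + 428.51 = 1837.16 kN·m.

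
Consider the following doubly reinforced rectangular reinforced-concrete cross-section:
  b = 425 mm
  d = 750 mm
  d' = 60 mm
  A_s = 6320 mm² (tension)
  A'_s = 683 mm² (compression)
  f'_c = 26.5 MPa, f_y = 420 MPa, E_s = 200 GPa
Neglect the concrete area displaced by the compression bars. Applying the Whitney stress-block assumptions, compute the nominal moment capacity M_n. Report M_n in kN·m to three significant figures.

Assume both tension and compression steel yield.
Net tension couple steel: A_s − A'_s = 5637 mm².
a = (A_s − A'_s) f_y / (0.85 f'_c b) = 2367540/(0.85 × 26.5 × 425) = 247.31 mm.
c = a/β₁ = 247.31/0.85 = 290.95 mm; ε'_s = 0.003(c − d')/c = 0.0024 ≥ f_y/E_s = 0.0021, so compression steel does yield.
M_n = (A_s − A'_s) f_y (d − a/2) + A'_s f_y (d − d') = [2367540 × (750 − 123.655) + 286860 × (750 − 60)] × 10⁻⁶ = 1482.90 + 197.93 = 1680.83 kN·m.

M_n ≈ 1680 kN·m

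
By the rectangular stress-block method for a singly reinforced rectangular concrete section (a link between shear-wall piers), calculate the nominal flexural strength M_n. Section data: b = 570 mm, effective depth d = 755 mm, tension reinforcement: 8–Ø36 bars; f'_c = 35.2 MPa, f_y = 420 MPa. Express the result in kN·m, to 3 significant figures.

A_s = 8 × 1018 = 8144 mm².
T = A_s f_y = 8144 × 420 = 3420480 N = 3420.48 kN.
From C = T: a = T/(0.85 f'_c b) = 3420480/(0.85 × 35.2 × 570) = 200.56 mm.
M_n = T(d − a/2) = 3420.48 kN × (755 − 100.28) mm = 2239.46 kN·m.

M_n ≈ 2240 kN·m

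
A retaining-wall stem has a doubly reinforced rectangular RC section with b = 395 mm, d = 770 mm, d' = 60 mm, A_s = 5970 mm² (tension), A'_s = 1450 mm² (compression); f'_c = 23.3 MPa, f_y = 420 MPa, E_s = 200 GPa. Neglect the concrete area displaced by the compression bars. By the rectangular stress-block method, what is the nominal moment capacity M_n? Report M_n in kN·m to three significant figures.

Assume both tension and compression steel yield.
Net tension couple steel: A_s − A'_s = 4520 mm².
a = (A_s − A'_s) f_y / (0.85 f'_c b) = 1898400/(0.85 × 23.3 × 395) = 242.67 mm.
c = a/β₁ = 242.67/0.85 = 285.49 mm; ε'_s = 0.003(c − d')/c = 0.0024 ≥ f_y/E_s = 0.0021, so compression steel does yield.
M_n = (A_s − A'_s) f_y (d − a/2) + A'_s f_y (d − d') = [1898400 × (770 − 121.335) + 609000 × (770 − 60)] × 10⁻⁶ = 1231.43 + 432.39 = 1663.82 kN·m.

M_n ≈ 1660 kN·m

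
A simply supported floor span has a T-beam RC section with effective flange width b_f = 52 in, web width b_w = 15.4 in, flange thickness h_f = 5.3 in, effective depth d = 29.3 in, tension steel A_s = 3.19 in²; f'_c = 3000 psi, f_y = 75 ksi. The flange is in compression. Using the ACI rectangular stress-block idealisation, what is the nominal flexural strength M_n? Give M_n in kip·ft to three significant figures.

Tension: T = A_s f_y = 3.19 × 75 = 239.25 kips.
Try a within the flange: a = T/(0.85 f'_c b_f) = 239.25/(0.85 × 3 × 52) = 1.804 in.
Since a = 1.804 ≤ h_f = 5.3 in, the stress block lies entirely in the flange; analyse as a rectangular beam of width b_f.
M_n = T(d − a/2) = 239.25 × (29.3 − 0.902) = 6794.2 kip·in.
M_n = 6794.2/12 = 566.18 kip·ft.

M_n ≈ 566 kip·ft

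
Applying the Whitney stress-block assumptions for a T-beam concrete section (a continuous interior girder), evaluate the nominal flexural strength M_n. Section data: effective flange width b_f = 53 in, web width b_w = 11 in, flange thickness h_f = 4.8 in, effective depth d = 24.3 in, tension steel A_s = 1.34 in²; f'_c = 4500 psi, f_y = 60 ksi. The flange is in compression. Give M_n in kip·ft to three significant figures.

Tension: T = A_s f_y = 1.34 × 60 = 80.4 kips.
Try a within the flange: a = T/(0.85 f'_c b_f) = 80.4/(0.85 × 4.5 × 53) = 0.397 in.
Since a = 0.397 ≤ h_f = 4.8 in, the stress block lies entirely in the flange; analyse as a rectangular beam of width b_f.
M_n = T(d − a/2) = 80.4 × (24.3 − 0.1985) = 1937.8 kip·in.
M_n = 1937.8/12 = 161.48 kip·ft.

M_n ≈ 161 kip·ft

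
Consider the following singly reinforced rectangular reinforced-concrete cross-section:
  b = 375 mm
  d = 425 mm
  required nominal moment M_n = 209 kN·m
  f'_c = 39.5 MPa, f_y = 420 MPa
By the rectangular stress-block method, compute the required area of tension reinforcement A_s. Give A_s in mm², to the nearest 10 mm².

With M_n = 0.85 f'_c a b (d − a/2), solve the quadratic for a:
a = d − √(d² − 2M_n/(0.85 f'_c b)) = 425 − √(425² − 2 × 209×10⁶/(0.85 × 39.5 × 375)) = 41.04 mm.
A_s = 0.85 f'_c a b / f_y = 0.85 × 39.5 × 41.04 × 375 / 420 = 1230.3 mm².

A_s ≈ 1230 mm²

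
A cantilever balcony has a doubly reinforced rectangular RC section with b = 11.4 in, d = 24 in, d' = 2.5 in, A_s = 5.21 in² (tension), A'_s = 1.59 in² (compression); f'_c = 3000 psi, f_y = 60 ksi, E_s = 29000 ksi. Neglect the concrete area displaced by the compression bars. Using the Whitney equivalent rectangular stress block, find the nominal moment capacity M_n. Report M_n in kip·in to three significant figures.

Assume both steels yield.
a = (A_s − A'_s) f_y/(0.85 f'_c b) = (5.21 − 1.59) × 60/(0.85 × 3 × 11.4) = 7.472 in.
c = a/β₁ = 7.472/0.85 = 8.791 in; ε'_s = 0.003(c − d')/c = 0.0021 ≥ ε_y = 0.0021, so the compression steel yields.
M_n = (A_s − A'_s) f_y (d − a/2) + A'_s f_y (d − d') = 217.2 × (24 − 3.736) + 95.4 × (24 − 2.5) = 4401.3 + 2051.1 = 6452.4 kip·in.

M_n ≈ 6450 kip·in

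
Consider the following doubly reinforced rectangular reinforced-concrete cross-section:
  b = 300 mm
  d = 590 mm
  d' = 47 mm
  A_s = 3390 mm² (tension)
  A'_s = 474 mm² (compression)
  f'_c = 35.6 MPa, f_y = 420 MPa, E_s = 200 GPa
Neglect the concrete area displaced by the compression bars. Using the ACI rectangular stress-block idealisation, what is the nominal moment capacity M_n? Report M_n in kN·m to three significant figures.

M_n ≈ 748 kN·m

Assume both tension and compression steel yield.
Net tension couple steel: A_s − A'_s = 2916 mm².
a = (A_s − A'_s) f_y / (0.85 f'_c b) = 1224720/(0.85 × 35.6 × 300) = 134.91 mm.
c = a/β₁ = 134.91/0.796 = 169.48 mm; ε'_s = 0.003(c − d')/c = 0.0022 ≥ f_y/E_s = 0.0021, so compression steel does yield.
M_n = (A_s − A'_s) f_y (d − a/2) + A'_s f_y (d − d') = [1224720 × (590 − 67.455) + 199080 × (590 − 47)] × 10⁻⁶ = 639.97 + 108.10 = 748.07 kN·m.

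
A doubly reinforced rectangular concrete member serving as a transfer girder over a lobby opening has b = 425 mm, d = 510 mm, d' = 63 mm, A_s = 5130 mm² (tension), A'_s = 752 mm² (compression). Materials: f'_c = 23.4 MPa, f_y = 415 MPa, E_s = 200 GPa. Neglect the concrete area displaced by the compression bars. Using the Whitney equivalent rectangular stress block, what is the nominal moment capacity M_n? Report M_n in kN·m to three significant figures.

M_n ≈ 871 kN·m

Assume both tension and compression steel yield.
Net tension couple steel: A_s − A'_s = 4378 mm².
a = (A_s − A'_s) f_y / (0.85 f'_c b) = 1816870/(0.85 × 23.4 × 425) = 214.93 mm.
c = a/β₁ = 214.93/0.85 = 252.86 mm; ε'_s = 0.003(c − d')/c = 0.0023 ≥ f_y/E_s = 0.0021, so compression steel does yield.
M_n = (A_s − A'_s) f_y (d − a/2) + A'_s f_y (d − d') = [1816870 × (510 − 107.465) + 312080 × (510 − 63)] × 10⁻⁶ = 731.35 + 139.50 = 870.85 kN·m.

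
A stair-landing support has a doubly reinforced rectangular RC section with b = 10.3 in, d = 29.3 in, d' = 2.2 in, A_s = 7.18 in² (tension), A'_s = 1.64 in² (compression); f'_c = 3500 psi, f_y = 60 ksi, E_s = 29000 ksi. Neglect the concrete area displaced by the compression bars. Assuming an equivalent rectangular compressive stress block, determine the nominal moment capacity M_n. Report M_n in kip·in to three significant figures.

Assume both steels yield.
a = (A_s − A'_s) f_y/(0.85 f'_c b) = (7.18 − 1.64) × 60/(0.85 × 3.5 × 10.3) = 10.848 in.
c = a/β₁ = 10.848/0.85 = 12.762 in; ε'_s = 0.003(c − d')/c = 0.0025 ≥ ε_y = 0.0021, so the compression steel yields.
M_n = (A_s − A'_s) f_y (d − a/2) + A'_s f_y (d − d') = 332.4 × (29.3 − 5.424) + 98.4 × (29.3 − 2.2) = 7936.4 + 2666.6 = 10603.0 kip·in.

M_n ≈ 10600 kip·in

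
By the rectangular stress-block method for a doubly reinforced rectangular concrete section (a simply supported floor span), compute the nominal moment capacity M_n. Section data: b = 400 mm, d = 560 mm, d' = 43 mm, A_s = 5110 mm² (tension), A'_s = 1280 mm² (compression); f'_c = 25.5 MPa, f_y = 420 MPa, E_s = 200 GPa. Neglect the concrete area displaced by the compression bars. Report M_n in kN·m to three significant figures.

M_n ≈ 1030 kN·m

Assume both tension and compression steel yield.
Net tension couple steel: A_s − A'_s = 3830 mm².
a = (A_s − A'_s) f_y / (0.85 f'_c b) = 1608600/(0.85 × 25.5 × 400) = 185.54 mm.
c = a/β₁ = 185.54/0.85 = 218.28 mm; ε'_s = 0.003(c − d')/c = 0.0024 ≥ f_y/E_s = 0.0021, so compression steel does yield.
M_n = (A_s − A'_s) f_y (d − a/2) + A'_s f_y (d − d') = [1608600 × (560 − 92.77) + 537600 × (560 − 43)] × 10⁻⁶ = 751.59 + 277.94 = 1029.53 kN·m.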